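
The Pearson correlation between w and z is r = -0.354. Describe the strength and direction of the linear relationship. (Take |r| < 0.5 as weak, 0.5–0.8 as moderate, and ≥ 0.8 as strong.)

weak negative

r = -0.354 < 0 so the relationship is negative.
|r| = 0.354, which falls in the weak range.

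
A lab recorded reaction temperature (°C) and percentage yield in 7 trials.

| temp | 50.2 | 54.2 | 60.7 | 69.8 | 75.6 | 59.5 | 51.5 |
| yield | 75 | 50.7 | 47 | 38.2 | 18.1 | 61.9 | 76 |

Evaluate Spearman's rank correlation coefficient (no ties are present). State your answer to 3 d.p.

-0.929

Rank temp: 1, 3, 5, 6, 7, 4, 2
Rank yield: 6, 4, 3, 2, 1, 5, 7
d = rank(temp) − rank(yield): -5, -1, 2, 4, 6, -1, -5; Σd² = 108
ρ = 1 − 6Σd² / [n(n²−1)] = 1 − 6×108 / (7×48) = 1 − 648/336 ≈ -0.929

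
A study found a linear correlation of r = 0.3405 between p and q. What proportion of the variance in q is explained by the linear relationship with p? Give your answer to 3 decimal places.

0.116

r² = (0.3405)² = 0.116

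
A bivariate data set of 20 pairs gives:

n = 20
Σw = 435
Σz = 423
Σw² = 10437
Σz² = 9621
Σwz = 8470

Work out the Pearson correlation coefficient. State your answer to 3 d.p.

r = (nΣwz − ΣwΣz) / √[(nΣw² − (Σw)²)(nΣz² − (Σz)²)]
Numerator: 20×8470 − 435×423 = -14605
Denominator: √[(208740 − 189225)(192420 − 178929)] = √[19515 × 13491] = 16225.8086
r = -14605 / 16225.8086 ≈ -0.900

-0.900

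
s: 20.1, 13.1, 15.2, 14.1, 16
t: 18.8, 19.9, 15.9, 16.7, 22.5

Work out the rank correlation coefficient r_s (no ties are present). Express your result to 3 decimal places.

Rank s: 5, 1, 3, 2, 4
Rank t: 3, 4, 1, 2, 5
d = rank(s) − rank(t): 2, -3, 2, 0, -1; Σd² = 18
ρ = 1 − 6Σd² / [n(n²−1)] = 1 − 6×18 / (5×24) = 1 − 108/120 ≈ 0.100

0.100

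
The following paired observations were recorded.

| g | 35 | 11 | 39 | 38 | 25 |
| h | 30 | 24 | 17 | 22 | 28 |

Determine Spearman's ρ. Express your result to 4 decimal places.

-0.6000

Rank g: 3, 1, 5, 4, 2
Rank h: 5, 3, 1, 2, 4
d = rank(g) − rank(h): -2, -2, 4, 2, -2; Σd² = 32
ρ = 1 − 6Σd² / [n(n²−1)] = 1 − 6×32 / (5×24) = 1 − 192/120 ≈ -0.6000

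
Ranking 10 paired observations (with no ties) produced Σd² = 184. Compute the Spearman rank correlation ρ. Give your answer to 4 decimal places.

ρ = 1 − 6Σd² / [n(n²−1)] = 1 − 6×184 / (10×99)
  = 1 − 1104/990 = 1 − 1.11515 ≈ -0.1152

-0.1152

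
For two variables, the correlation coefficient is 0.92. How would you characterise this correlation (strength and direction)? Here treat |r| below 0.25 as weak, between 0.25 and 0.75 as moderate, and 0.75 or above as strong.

strong positive

r = 0.92 > 0 so the relationship is positive.
|r| = 0.92, which falls in the strong range.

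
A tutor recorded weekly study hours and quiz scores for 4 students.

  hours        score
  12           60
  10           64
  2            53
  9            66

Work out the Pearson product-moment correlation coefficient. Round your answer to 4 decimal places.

0.7380

n = 4, Σx = 33, Σy = 243, Σx² = 329, Σy² = 14861, Σxy = 2060
nΣxy − ΣxΣy = 8240 − 8019 = 221
nΣx² − (Σx)² = 1316 − 1089 = 227; nΣy² − (Σy)² = 59444 − 59049 = 395
r = 221 / √(227 × 395) = 221 / 299.4411 ≈ 0.7380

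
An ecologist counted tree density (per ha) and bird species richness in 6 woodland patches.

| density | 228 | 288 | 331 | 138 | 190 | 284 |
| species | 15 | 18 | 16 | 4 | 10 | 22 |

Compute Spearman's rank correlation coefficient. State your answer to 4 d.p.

0.7714

Rank density: 3, 5, 6, 1, 2, 4
Rank species: 3, 5, 4, 1, 2, 6
d = rank(density) − rank(species): 0, 0, 2, 0, 0, -2; Σd² = 8
ρ = 1 − 6Σd² / [n(n²−1)] = 1 − 6×8 / (6×35) = 1 − 48/210 ≈ 0.7714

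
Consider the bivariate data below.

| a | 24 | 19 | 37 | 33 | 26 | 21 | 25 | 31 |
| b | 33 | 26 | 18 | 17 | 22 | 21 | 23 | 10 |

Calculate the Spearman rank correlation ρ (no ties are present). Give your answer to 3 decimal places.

-0.714

Rank a: 3, 1, 8, 7, 5, 2, 4, 6
Rank b: 8, 7, 3, 2, 5, 4, 6, 1
d = rank(a) − rank(b): -5, -6, 5, 5, 0, -2, -2, 5; Σd² = 144
ρ = 1 − 6Σd² / [n(n²−1)] = 1 − 6×144 / (8×63) = 1 − 864/504 ≈ -0.714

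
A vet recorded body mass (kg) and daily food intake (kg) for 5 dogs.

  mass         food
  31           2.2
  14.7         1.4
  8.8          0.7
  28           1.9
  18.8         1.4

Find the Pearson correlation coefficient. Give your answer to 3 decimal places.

n = 5, Σx = 101.3, Σy = 7.6, Σx² = 2391.97, Σy² = 12.86, Σxy = 174.46
nΣxy − ΣxΣy = 872.3 − 769.88 = 102.42
nΣx² − (Σx)² = 11959.85 − 10261.69 = 1698.16; nΣy² − (Σy)² = 64.3 − 57.76 = 6.54
r = 102.42 / √(1698.16 × 6.54) = 102.42 / 105.3848 ≈ 0.972

0.972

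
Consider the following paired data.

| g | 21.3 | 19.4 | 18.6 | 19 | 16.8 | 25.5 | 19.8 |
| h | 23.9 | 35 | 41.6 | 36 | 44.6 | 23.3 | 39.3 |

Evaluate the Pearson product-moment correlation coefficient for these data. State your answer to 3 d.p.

-0.877

n = 7, Σg = 140.4, Σh = 243.7, Σg² = 2861.54, Σh² = 8899.31, Σgh = 4767.4
nΣgh − ΣgΣh = 33371.8 − 34215.48 = -843.68
nΣg² − (Σg)² = 20030.78 − 19712.16 = 318.62; nΣh² − (Σh)² = 62295.17 − 59389.69 = 2905.48
r = -843.68 / √(318.62 × 2905.48) = -843.68 / 962.1559 ≈ -0.877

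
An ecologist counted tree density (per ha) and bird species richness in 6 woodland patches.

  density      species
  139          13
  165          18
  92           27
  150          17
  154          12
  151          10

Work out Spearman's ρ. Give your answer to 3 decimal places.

-0.314

Rank density: 2, 6, 1, 3, 5, 4
Rank species: 3, 5, 6, 4, 2, 1
d = rank(density) − rank(species): -1, 1, -5, -1, 3, 3; Σd² = 46
ρ = 1 − 6Σd² / [n(n²−1)] = 1 − 6×46 / (6×35) = 1 − 276/210 ≈ -0.314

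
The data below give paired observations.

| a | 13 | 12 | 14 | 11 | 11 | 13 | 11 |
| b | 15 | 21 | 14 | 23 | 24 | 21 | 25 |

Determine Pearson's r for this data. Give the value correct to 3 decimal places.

-0.904

n = 7, Σa = 85, Σb = 143, Σa² = 1041, Σb² = 3033, Σab = 1708
nΣab − ΣaΣb = 11956 − 12155 = -199
nΣa² − (Σa)² = 7287 − 7225 = 62; nΣb² − (Σb)² = 21231 − 20449 = 782
r = -199 / √(62 × 782) = -199 / 220.1908 ≈ -0.904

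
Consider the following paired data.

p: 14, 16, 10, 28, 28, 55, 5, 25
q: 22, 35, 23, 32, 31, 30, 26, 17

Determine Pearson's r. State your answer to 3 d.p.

0.273

n = 8, Σp = 181, Σq = 216, Σp² = 5795, Σq² = 6088, Σpq = 5067
nΣpq − ΣpΣq = 40536 − 39096 = 1440
nΣp² − (Σp)² = 46360 − 32761 = 13599; nΣq² − (Σq)² = 48704 − 46656 = 2048
r = 1440 / √(13599 × 2048) = 1440 / 5277.3812 ≈ 0.273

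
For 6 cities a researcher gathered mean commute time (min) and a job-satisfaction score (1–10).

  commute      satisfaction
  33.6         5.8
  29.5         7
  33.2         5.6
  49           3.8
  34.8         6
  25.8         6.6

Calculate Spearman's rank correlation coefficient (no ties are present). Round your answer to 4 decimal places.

Rank commute: 4, 2, 3, 6, 5, 1
Rank satisfaction: 3, 6, 2, 1, 4, 5
d = rank(commute) − rank(satisfaction): 1, -4, 1, 5, 1, -4; Σd² = 60
ρ = 1 − 6Σd² / [n(n²−1)] = 1 − 6×60 / (6×35) = 1 − 360/210 ≈ -0.7143

-0.7143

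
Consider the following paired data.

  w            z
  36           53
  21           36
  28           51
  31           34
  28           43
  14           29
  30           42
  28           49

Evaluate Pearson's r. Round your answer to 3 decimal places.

n = 8, Σw = 216, Σz = 337, Σw² = 6146, Σz² = 14717, Σwz = 9388
nΣwz − ΣwΣz = 75104 − 72792 = 2312
nΣw² − (Σw)² = 49168 − 46656 = 2512; nΣz² − (Σz)² = 117736 − 113569 = 4167
r = 2312 / √(2512 × 4167) = 2312 / 3235.3522 ≈ 0.715

0.715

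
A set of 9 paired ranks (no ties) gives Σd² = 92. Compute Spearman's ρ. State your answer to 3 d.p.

0.233

ρ = 1 − 6Σd² / [n(n²−1)] = 1 − 6×92 / (9×80)
  = 1 − 552/720 = 1 − 0.7667 ≈ 0.233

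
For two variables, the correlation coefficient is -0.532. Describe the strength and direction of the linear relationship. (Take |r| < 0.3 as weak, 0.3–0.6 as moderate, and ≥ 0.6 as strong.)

r = -0.532 < 0 so the relationship is negative.
|r| = 0.532, which falls in the moderate range.

moderate negative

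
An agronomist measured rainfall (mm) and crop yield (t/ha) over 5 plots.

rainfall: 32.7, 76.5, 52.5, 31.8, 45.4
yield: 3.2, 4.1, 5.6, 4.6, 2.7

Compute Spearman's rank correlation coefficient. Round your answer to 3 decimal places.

Rank rainfall: 2, 5, 4, 1, 3
Rank yield: 2, 3, 5, 4, 1
d = rank(rainfall) − rank(yield): 0, 2, -1, -3, 2; Σd² = 18
ρ = 1 − 6Σd² / [n(n²−1)] = 1 − 6×18 / (5×24) = 1 − 108/120 ≈ 0.100

0.100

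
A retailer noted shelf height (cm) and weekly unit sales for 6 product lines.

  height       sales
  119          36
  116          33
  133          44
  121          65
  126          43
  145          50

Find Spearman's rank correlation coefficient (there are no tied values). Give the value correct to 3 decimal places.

Rank height: 2, 1, 5, 3, 4, 6
Rank sales: 2, 1, 4, 6, 3, 5
d = rank(height) − rank(sales): 0, 0, 1, -3, 1, 1; Σd² = 12
ρ = 1 − 6Σd² / [n(n²−1)] = 1 − 6×12 / (6×35) = 1 − 72/210 ≈ 0.657

0.657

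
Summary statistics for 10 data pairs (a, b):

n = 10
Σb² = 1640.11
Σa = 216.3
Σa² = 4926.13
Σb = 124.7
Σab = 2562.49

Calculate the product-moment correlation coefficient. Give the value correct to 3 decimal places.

r = (nΣab − ΣaΣb) / √[(nΣa² − (Σa)²)(nΣb² − (Σb)²)]
Numerator: 10×2562.49 − 216.3×124.7 = -1347.71
Denominator: √[(49261.3 − 46785.69)(16401.1 − 15550.09)] = √[2475.61 × 851.01] = 1451.4713
r = -1347.71 / 1451.4713 ≈ -0.929

-0.929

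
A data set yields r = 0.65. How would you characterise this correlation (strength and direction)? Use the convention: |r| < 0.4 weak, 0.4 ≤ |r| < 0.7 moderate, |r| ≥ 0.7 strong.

moderate positive

r = 0.65 > 0 so the relationship is positive.
|r| = 0.65, which falls in the moderate range.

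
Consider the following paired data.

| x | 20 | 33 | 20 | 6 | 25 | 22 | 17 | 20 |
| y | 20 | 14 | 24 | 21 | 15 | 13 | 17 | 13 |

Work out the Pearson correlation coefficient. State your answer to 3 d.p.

n = 8, Σx = 163, Σy = 137, Σx² = 3723, Σy² = 2465, Σxy = 2678
nΣxy − ΣxΣy = 21424 − 22331 = -907
nΣx² − (Σx)² = 29784 − 26569 = 3215; nΣy² − (Σy)² = 19720 − 18769 = 951
r = -907 / √(3215 × 951) = -907 / 1748.5608 ≈ -0.519

-0.519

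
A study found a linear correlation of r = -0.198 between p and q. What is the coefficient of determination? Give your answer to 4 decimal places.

r² = (-0.198)² = 0.0392

0.0392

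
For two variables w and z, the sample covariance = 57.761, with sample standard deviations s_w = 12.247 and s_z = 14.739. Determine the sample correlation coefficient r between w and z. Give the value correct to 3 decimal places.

0.320

r = Cov(w,z) / (s_w · s_z) = 57.761 / (12.247 × 14.739)
  = 57.761 / 180.5085 ≈ 0.320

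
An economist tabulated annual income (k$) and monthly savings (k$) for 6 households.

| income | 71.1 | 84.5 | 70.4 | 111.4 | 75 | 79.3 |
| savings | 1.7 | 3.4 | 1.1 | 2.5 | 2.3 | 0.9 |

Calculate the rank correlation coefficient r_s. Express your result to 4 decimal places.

0.6000

Rank income: 2, 5, 1, 6, 3, 4
Rank savings: 3, 6, 2, 5, 4, 1
d = rank(income) − rank(savings): -1, -1, -1, 1, -1, 3; Σd² = 14
ρ = 1 − 6Σd² / [n(n²−1)] = 1 − 6×14 / (6×35) = 1 − 84/210 ≈ 0.6000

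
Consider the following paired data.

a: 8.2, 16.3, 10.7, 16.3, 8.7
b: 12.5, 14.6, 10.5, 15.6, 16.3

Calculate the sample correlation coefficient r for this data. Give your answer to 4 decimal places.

n = 5, Σa = 60.2, Σb = 69.5, Σa² = 788.8, Σb² = 988.71, Σab = 848.92
nΣab − ΣaΣb = 4244.6 − 4183.9 = 60.7
nΣa² − (Σa)² = 3944 − 3624.04 = 319.96; nΣb² − (Σb)² = 4943.55 − 4830.25 = 113.3
r = 60.7 / √(319.96 × 113.3) = 60.7 / 190.3982 ≈ 0.3188

0.3188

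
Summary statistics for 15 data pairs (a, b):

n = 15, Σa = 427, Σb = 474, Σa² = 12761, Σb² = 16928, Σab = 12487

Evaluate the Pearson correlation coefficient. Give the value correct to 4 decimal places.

r = (nΣab − ΣaΣb) / √[(nΣa² − (Σa)²)(nΣb² − (Σb)²)]
Numerator: 15×12487 − 427×474 = -15093
Denominator: √[(191415 − 182329)(253920 − 224676)] = √[9086 × 29244] = 16300.6437
r = -15093 / 16300.6437 ≈ -0.9259

-0.9259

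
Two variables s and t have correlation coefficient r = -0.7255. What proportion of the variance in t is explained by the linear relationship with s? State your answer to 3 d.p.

r² = (-0.7255)² = 0.526

0.526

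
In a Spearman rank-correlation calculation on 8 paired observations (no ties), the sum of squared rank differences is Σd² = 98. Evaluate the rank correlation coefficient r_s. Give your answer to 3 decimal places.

-0.167

ρ = 1 − 6Σd² / [n(n²−1)] = 1 − 6×98 / (8×63)
  = 1 − 588/504 = 1 − 1.1667 ≈ -0.167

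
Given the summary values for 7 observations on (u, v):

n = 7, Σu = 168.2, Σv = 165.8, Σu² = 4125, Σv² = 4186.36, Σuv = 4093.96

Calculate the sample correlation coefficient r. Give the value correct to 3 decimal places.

0.748

r = (nΣuv − ΣuΣv) / √[(nΣu² − (Σu)²)(nΣv² − (Σv)²)]
Numerator: 7×4093.96 − 168.2×165.8 = 770.16
Denominator: √[(28875 − 28291.24)(29304.52 − 27489.64)] = √[583.76 × 1814.88] = 1029.2980
r = 770.16 / 1029.2980 ≈ 0.748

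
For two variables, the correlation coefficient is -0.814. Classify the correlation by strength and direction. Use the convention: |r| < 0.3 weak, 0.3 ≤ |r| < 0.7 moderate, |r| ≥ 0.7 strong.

r = -0.814 < 0 so the relationship is negative.
|r| = 0.814, which falls in the strong range.

strong negative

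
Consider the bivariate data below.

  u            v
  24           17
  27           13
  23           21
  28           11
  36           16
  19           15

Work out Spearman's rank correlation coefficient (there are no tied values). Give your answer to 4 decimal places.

Rank u: 3, 4, 2, 5, 6, 1
Rank v: 5, 2, 6, 1, 4, 3
d = rank(u) − rank(v): -2, 2, -4, 4, 2, -2; Σd² = 48
ρ = 1 − 6Σd² / [n(n²−1)] = 1 − 6×48 / (6×35) = 1 − 288/210 ≈ -0.3714

-0.3714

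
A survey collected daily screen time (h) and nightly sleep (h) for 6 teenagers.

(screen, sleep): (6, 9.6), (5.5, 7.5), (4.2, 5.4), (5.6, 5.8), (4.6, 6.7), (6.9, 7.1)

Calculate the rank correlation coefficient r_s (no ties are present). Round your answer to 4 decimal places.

Rank screen: 5, 3, 1, 4, 2, 6
Rank sleep: 6, 5, 1, 2, 3, 4
d = rank(screen) − rank(sleep): -1, -2, 0, 2, -1, 2; Σd² = 14
ρ = 1 − 6Σd² / [n(n²−1)] = 1 − 6×14 / (6×35) = 1 − 84/210 ≈ 0.6000

0.6000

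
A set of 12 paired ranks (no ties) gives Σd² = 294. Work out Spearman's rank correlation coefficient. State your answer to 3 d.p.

-0.028

ρ = 1 − 6Σd² / [n(n²−1)] = 1 − 6×294 / (12×143)
  = 1 − 1764/1716 = 1 − 1.0280 ≈ -0.028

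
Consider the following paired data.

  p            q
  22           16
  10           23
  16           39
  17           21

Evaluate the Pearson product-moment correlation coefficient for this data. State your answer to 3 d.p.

n = 4, Σp = 65, Σq = 99, Σp² = 1129, Σq² = 2747, Σpq = 1563
nΣpq − ΣpΣq = 6252 − 6435 = -183
nΣp² − (Σp)² = 4516 − 4225 = 291; nΣq² − (Σq)² = 10988 − 9801 = 1187
r = -183 / √(291 × 1187) = -183 / 587.7219 ≈ -0.311

-0.311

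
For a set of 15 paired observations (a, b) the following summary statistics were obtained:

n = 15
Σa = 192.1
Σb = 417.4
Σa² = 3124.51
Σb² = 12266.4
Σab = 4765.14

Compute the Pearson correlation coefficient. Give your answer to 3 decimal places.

r = (nΣab − ΣaΣb) / √[(nΣa² − (Σa)²)(nΣb² − (Σb)²)]
Numerator: 15×4765.14 − 192.1×417.4 = -8705.44
Denominator: √[(46867.65 − 36902.41)(183996 − 174222.76)] = √[9965.24 × 9773.24] = 9868.7731
r = -8705.44 / 9868.7731 ≈ -0.882

-0.882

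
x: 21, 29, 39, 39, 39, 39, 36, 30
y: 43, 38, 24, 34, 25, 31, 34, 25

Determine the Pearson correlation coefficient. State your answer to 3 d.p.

n = 8, Σx = 272, Σy = 254, Σx² = 9562, Σy² = 8392, Σxy = 8425
nΣxy − ΣxΣy = 67400 − 69088 = -1688
nΣx² − (Σx)² = 76496 − 73984 = 2512; nΣy² − (Σy)² = 67136 − 64516 = 2620
r = -1688 / √(2512 × 2620) = -1688 / 2565.4317 ≈ -0.658

-0.658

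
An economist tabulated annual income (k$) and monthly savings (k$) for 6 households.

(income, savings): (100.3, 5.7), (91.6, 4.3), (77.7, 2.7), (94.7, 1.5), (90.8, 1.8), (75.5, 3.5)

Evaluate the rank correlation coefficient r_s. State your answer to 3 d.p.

0.200

Rank income: 6, 4, 2, 5, 3, 1
Rank savings: 6, 5, 3, 1, 2, 4
d = rank(income) − rank(savings): 0, -1, -1, 4, 1, -3; Σd² = 28
ρ = 1 − 6Σd² / [n(n²−1)] = 1 − 6×28 / (6×35) = 1 − 168/210 ≈ 0.200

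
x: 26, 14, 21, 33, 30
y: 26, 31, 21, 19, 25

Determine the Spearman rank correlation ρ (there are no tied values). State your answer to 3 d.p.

-0.700

Rank x: 3, 1, 2, 5, 4
Rank y: 4, 5, 2, 1, 3
d = rank(x) − rank(y): -1, -4, 0, 4, 1; Σd² = 34
ρ = 1 − 6Σd² / [n(n²−1)] = 1 − 6×34 / (5×24) = 1 − 204/120 ≈ -0.700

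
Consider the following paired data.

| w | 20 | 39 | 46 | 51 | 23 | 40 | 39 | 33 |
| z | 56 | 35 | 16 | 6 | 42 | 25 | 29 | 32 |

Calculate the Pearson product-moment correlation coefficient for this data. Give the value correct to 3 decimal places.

n = 8, Σw = 291, Σz = 241, Σw² = 11377, Σz² = 8907, Σwz = 7680
nΣwz − ΣwΣz = 61440 − 70131 = -8691
nΣw² − (Σw)² = 91016 − 84681 = 6335; nΣz² − (Σz)² = 71256 − 58081 = 13175
r = -8691 / √(6335 × 13175) = -8691 / 9135.8429 ≈ -0.951

-0.951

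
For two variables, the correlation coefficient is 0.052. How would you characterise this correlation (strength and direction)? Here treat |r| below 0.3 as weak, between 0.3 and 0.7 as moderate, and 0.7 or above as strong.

weak positive

r = 0.052 > 0 so the relationship is positive.
|r| = 0.052, which falls in the weak range.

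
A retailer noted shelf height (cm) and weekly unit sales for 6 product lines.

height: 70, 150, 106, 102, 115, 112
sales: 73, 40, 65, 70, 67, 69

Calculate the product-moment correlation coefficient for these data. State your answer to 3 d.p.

-0.868

n = 6, Σx = 655, Σy = 384, Σx² = 74809, Σy² = 25304, Σxy = 40573
nΣxy − ΣxΣy = 243438 − 251520 = -8082
nΣx² − (Σx)² = 448854 − 429025 = 19829; nΣy² − (Σy)² = 151824 − 147456 = 4368
r = -8082 / √(19829 × 4368) = -8082 / 9306.6144 ≈ -0.868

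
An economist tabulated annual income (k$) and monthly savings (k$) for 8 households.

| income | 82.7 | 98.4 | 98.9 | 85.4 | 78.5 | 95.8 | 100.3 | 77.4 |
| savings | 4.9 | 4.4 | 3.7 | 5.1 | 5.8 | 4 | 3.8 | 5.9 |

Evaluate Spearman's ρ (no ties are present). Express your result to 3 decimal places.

Rank income: 3, 6, 7, 4, 2, 5, 8, 1
Rank savings: 5, 4, 1, 6, 7, 3, 2, 8
d = rank(income) − rank(savings): -2, 2, 6, -2, -5, 2, 6, -7; Σd² = 162
ρ = 1 − 6Σd² / [n(n²−1)] = 1 − 6×162 / (8×63) = 1 − 972/504 ≈ -0.929

-0.929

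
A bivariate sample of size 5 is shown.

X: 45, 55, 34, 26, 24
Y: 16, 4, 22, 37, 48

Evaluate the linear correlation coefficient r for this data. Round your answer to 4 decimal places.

n = 5, ΣX = 184, ΣY = 127, ΣX² = 7458, ΣY² = 4429, ΣXY = 3802
nΣXY − ΣXΣY = 19010 − 23368 = -4358
nΣX² − (ΣX)² = 37290 − 33856 = 3434; nΣY² − (ΣY)² = 22145 − 16129 = 6016
r = -4358 / √(3434 × 6016) = -4358 / 4545.2111 ≈ -0.9588

-0.9588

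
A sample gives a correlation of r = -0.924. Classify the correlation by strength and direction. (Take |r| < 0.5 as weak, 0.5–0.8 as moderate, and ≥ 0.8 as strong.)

r = -0.924 < 0 so the relationship is negative.
|r| = 0.924, which falls in the strong range.

strong negative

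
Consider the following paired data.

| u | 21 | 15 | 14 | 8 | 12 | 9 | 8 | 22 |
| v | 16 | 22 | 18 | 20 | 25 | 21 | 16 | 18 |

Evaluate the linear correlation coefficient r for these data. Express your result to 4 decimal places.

-0.2861

n = 8, Σu = 109, Σv = 156, Σu² = 1699, Σv² = 3110, Σuv = 2091
nΣuv − ΣuΣv = 16728 − 17004 = -276
nΣu² − (Σu)² = 13592 − 11881 = 1711; nΣv² − (Σv)² = 24880 − 24336 = 544
r = -276 / √(1711 × 544) = -276 / 964.7715 ≈ -0.2861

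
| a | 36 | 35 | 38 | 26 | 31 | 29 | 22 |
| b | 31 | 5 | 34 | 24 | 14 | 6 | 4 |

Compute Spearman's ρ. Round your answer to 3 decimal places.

Rank a: 6, 5, 7, 2, 4, 3, 1
Rank b: 6, 2, 7, 5, 4, 3, 1
d = rank(a) − rank(b): 0, 3, 0, -3, 0, 0, 0; Σd² = 18
ρ = 1 − 6Σd² / [n(n²−1)] = 1 − 6×18 / (7×48) = 1 − 108/336 ≈ 0.679

0.679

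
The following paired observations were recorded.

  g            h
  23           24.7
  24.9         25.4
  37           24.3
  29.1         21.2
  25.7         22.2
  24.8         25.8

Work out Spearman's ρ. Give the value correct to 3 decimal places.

-0.657

Rank g: 1, 3, 6, 5, 4, 2
Rank h: 4, 5, 3, 1, 2, 6
d = rank(g) − rank(h): -3, -2, 3, 4, 2, -4; Σd² = 58
ρ = 1 − 6Σd² / [n(n²−1)] = 1 − 6×58 / (6×35) = 1 − 348/210 ≈ -0.657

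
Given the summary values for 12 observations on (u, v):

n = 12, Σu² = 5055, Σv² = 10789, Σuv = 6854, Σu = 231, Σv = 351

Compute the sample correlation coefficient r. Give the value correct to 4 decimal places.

0.1725

r = (nΣuv − ΣuΣv) / √[(nΣu² − (Σu)²)(nΣv² − (Σv)²)]
Numerator: 12×6854 − 231×351 = 1167
Denominator: √[(60660 − 53361)(129468 − 123201)] = √[7299 × 6267] = 6763.3448
r = 1167 / 6763.3448 ≈ 0.1725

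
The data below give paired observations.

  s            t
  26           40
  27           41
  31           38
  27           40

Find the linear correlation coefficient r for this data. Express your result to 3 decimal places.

n = 4, Σs = 111, Σt = 159, Σs² = 3095, Σt² = 6325, Σst = 4405
nΣst − ΣsΣt = 17620 − 17649 = -29
nΣs² − (Σs)² = 12380 − 12321 = 59; nΣt² − (Σt)² = 25300 − 25281 = 19
r = -29 / √(59 × 19) = -29 / 33.4813 ≈ -0.866

-0.866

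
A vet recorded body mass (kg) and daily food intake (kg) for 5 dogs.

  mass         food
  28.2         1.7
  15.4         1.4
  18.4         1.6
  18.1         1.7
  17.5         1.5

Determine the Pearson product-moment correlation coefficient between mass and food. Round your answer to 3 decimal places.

n = 5, Σx = 97.6, Σy = 7.9, Σx² = 2004.82, Σy² = 12.55, Σxy = 155.96
nΣxy − ΣxΣy = 779.8 − 771.04 = 8.76
nΣx² − (Σx)² = 10024.1 − 9525.76 = 498.34; nΣy² − (Σy)² = 62.75 − 62.41 = 0.34
r = 8.76 / √(498.34 × 0.34) = 8.76 / 13.0167 ≈ 0.673

0.673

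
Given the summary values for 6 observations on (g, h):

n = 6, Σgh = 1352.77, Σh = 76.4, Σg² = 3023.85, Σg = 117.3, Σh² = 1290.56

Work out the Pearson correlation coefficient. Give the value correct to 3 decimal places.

r = (nΣgh − ΣgΣh) / √[(nΣg² − (Σg)²)(nΣh² − (Σh)²)]
Numerator: 6×1352.77 − 117.3×76.4 = -845.1
Denominator: √[(18143.1 − 13759.29)(7743.36 − 5836.96)] = √[4383.81 × 1906.4] = 2890.8987
r = -845.1 / 2890.8987 ≈ -0.292

-0.292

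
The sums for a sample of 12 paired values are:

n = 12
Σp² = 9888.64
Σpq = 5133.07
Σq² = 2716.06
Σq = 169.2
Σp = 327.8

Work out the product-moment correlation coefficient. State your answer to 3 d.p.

0.920

r = (nΣpq − ΣpΣq) / √[(nΣp² − (Σp)²)(nΣq² − (Σq)²)]
Numerator: 12×5133.07 − 327.8×169.2 = 6133.08
Denominator: √[(118663.68 − 107452.84)(32592.72 − 28628.64)] = √[11210.84 × 3964.08] = 6666.3833
r = 6133.08 / 6666.3833 ≈ 0.920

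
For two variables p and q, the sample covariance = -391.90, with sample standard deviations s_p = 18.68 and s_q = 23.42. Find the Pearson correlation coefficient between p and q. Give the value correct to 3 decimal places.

r = Cov(p,q) / (s_p · s_q) = -391.90 / (18.68 × 23.42)
  = -391.90 / 437.4856 ≈ -0.896

-0.896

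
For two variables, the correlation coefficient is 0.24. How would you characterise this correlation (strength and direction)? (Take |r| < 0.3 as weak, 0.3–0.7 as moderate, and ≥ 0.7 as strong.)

weak positive

r = 0.24 > 0 so the relationship is positive.
|r| = 0.24, which falls in the weak range.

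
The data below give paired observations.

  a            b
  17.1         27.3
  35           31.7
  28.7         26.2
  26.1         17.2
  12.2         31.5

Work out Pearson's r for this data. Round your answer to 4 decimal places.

-0.1300

n = 5, Σa = 119.1, Σb = 133.9, Σa² = 3171.15, Σb² = 3724.71, Σab = 3161.49
nΣab − ΣaΣb = 15807.45 − 15947.49 = -140.04
nΣa² − (Σa)² = 15855.75 − 14184.81 = 1670.94; nΣb² − (Σb)² = 18623.55 − 17929.21 = 694.34
r = -140.04 / √(1670.94 × 694.34) = -140.04 / 1077.1260 ≈ -0.1300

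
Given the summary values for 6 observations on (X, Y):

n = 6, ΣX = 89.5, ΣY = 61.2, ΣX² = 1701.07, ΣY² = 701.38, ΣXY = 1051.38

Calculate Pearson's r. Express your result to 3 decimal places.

r = (nΣXY − ΣXΣY) / √[(nΣX² − (ΣX)²)(nΣY² − (ΣY)²)]
Numerator: 6×1051.38 − 89.5×61.2 = 830.88
Denominator: √[(10206.42 − 8010.25)(4208.28 − 3745.44)] = √[2196.17 × 462.84] = 1008.2040
r = 830.88 / 1008.2040 ≈ 0.824

0.824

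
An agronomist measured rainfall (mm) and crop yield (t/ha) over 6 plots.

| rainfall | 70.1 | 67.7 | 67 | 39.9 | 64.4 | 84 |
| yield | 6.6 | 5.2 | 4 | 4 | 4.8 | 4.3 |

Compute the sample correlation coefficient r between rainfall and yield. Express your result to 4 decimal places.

0.2697

n = 6, Σx = 393.1, Σy = 28.9, Σx² = 26781.67, Σy² = 144.13, Σxy = 1912.62
nΣxy − ΣxΣy = 11475.72 − 11360.59 = 115.13
nΣx² − (Σx)² = 160690.02 − 154527.61 = 6162.41; nΣy² − (Σy)² = 864.78 − 835.21 = 29.57
r = 115.13 / √(6162.41 × 29.57) = 115.13 / 426.8752 ≈ 0.2697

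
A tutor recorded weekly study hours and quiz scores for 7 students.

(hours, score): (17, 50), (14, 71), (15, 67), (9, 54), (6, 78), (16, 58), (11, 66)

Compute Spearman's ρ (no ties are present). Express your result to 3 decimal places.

-0.536

Rank hours: 7, 4, 5, 2, 1, 6, 3
Rank score: 1, 6, 5, 2, 7, 3, 4
d = rank(hours) − rank(score): 6, -2, 0, 0, -6, 3, -1; Σd² = 86
ρ = 1 − 6Σd² / [n(n²−1)] = 1 − 6×86 / (7×48) = 1 − 516/336 ≈ -0.536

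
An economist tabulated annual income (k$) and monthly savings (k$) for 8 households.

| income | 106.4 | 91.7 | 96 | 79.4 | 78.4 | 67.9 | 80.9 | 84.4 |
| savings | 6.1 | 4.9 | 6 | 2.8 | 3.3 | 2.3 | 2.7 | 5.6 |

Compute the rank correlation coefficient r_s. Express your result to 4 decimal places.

Rank income: 8, 6, 7, 3, 2, 1, 4, 5
Rank savings: 8, 5, 7, 3, 4, 1, 2, 6
d = rank(income) − rank(savings): 0, 1, 0, 0, -2, 0, 2, -1; Σd² = 10
ρ = 1 − 6Σd² / [n(n²−1)] = 1 − 6×10 / (8×63) = 1 − 60/504 ≈ 0.8810

0.8810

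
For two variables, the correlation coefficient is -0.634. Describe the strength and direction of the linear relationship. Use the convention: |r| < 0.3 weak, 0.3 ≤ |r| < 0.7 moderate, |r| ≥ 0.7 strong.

r = -0.634 < 0 so the relationship is negative.
|r| = 0.634, which falls in the moderate range.

moderate negative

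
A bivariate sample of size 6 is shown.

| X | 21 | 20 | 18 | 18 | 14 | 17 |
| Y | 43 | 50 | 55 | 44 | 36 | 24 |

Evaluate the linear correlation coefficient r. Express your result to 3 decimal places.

0.455

n = 6, ΣX = 108, ΣY = 252, ΣX² = 1974, ΣY² = 11182, ΣXY = 4597
nΣXY − ΣXΣY = 27582 − 27216 = 366
nΣX² − (ΣX)² = 11844 − 11664 = 180; nΣY² − (ΣY)² = 67092 − 63504 = 3588
r = 366 / √(180 × 3588) = 366 / 803.6417 ≈ 0.455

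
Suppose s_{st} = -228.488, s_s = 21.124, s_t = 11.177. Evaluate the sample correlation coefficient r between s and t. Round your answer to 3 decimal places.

r = Cov(s,t) / (s_s · s_t) = -228.488 / (21.124 × 11.177)
  = -228.488 / 236.1029 ≈ -0.968

-0.968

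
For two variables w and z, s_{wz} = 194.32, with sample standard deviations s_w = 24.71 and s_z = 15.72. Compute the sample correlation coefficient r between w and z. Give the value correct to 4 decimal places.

r = Cov(w,z) / (s_w · s_z) = 194.32 / (24.71 × 15.72)
  = 194.32 / 388.4412 ≈ 0.5003

0.5003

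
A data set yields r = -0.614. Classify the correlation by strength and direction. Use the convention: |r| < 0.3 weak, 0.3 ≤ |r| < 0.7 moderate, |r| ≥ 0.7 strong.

moderate negative

r = -0.614 < 0 so the relationship is negative.
|r| = 0.614, which falls in the moderate range.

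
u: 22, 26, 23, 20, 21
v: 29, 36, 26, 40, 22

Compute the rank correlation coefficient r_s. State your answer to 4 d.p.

Rank u: 3, 5, 4, 1, 2
Rank v: 3, 4, 2, 5, 1
d = rank(u) − rank(v): 0, 1, 2, -4, 1; Σd² = 22
ρ = 1 − 6Σd² / [n(n²−1)] = 1 − 6×22 / (5×24) = 1 − 132/120 ≈ -0.1000

-0.1000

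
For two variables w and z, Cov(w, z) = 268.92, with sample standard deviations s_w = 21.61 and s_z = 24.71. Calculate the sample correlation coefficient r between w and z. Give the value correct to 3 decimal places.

r = Cov(w,z) / (s_w · s_z) = 268.92 / (21.61 × 24.71)
  = 268.92 / 533.9831 ≈ 0.504

0.504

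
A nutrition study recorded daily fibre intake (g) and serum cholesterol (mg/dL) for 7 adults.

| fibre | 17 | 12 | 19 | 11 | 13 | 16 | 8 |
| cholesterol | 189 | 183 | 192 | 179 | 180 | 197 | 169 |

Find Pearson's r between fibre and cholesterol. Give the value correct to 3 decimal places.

n = 7, Σx = 96, Σy = 1289, Σx² = 1404, Σy² = 237885, Σxy = 17870
nΣxy − ΣxΣy = 125090 − 123744 = 1346
nΣx² − (Σx)² = 9828 − 9216 = 612; nΣy² − (Σy)² = 1665195 − 1661521 = 3674
r = 1346 / √(612 × 3674) = 1346 / 1499.4959 ≈ 0.898

0.898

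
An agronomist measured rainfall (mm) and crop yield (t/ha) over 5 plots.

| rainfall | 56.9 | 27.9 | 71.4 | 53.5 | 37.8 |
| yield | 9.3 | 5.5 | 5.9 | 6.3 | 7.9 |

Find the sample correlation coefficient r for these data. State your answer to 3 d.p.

0.111

n = 5, Σx = 247.5, Σy = 34.9, Σx² = 13405.07, Σy² = 253.65, Σxy = 1739.55
nΣxy − ΣxΣy = 8697.75 − 8637.75 = 60
nΣx² − (Σx)² = 67025.35 − 61256.25 = 5769.1; nΣy² − (Σy)² = 1268.25 − 1218.01 = 50.24
r = 60 / √(5769.1 × 50.24) = 60 / 538.3675 ≈ 0.111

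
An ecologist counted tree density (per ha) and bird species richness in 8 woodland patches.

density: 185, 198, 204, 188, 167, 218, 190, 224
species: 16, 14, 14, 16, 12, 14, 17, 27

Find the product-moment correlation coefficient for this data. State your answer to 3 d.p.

0.589

n = 8, Σx = 1574, Σy = 130, Σx² = 312078, Σy² = 2262, Σxy = 25930
nΣxy − ΣxΣy = 207440 − 204620 = 2820
nΣx² − (Σx)² = 2496624 − 2477476 = 19148; nΣy² − (Σy)² = 18096 − 16900 = 1196
r = 2820 / √(19148 × 1196) = 2820 / 4785.4998 ≈ 0.589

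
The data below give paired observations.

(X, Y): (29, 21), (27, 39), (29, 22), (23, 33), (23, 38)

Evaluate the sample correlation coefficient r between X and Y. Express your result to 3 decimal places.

-0.723

n = 5, ΣX = 131, ΣY = 153, ΣX² = 3469, ΣY² = 4979, ΣXY = 3933
nΣXY − ΣXΣY = 19665 − 20043 = -378
nΣX² − (ΣX)² = 17345 − 17161 = 184; nΣY² − (ΣY)² = 24895 − 23409 = 1486
r = -378 / √(184 × 1486) = -378 / 522.8996 ≈ -0.723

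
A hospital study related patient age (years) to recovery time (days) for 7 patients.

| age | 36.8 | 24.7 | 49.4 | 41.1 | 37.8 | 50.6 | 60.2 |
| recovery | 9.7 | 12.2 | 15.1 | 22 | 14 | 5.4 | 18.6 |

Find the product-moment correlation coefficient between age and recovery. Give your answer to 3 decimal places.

n = 7, Σx = 300.6, Σy = 97, Σx² = 13707.14, Σy² = 1526.06, Σxy = 4230.6
nΣxy − ΣxΣy = 29614.2 − 29158.2 = 456
nΣx² − (Σx)² = 95949.98 − 90360.36 = 5589.62; nΣy² − (Σy)² = 10682.42 − 9409 = 1273.42
r = 456 / √(5589.62 × 1273.42) = 456 / 2667.9456 ≈ 0.171

0.171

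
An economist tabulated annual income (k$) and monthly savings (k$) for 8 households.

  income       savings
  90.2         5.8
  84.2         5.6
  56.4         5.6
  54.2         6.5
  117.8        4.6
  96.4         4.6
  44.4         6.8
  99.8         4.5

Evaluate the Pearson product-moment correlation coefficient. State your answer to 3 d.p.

-0.874

n = 8, Σx = 643.4, Σy = 44, Σx² = 56445.48, Σy² = 247.42, Σxy = 3399.16
nΣxy − ΣxΣy = 27193.28 − 28309.6 = -1116.32
nΣx² − (Σx)² = 451563.84 − 413963.56 = 37600.28; nΣy² − (Σy)² = 1979.36 − 1936 = 43.36
r = -1116.32 / √(37600.28 × 43.36) = -1116.32 / 1276.8509 ≈ -0.874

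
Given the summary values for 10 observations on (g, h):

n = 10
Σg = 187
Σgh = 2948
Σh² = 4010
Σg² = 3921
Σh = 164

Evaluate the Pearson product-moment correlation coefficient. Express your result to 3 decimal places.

r = (nΣgh − ΣgΣh) / √[(nΣg² − (Σg)²)(nΣh² − (Σh)²)]
Numerator: 10×2948 − 187×164 = -1188
Denominator: √[(39210 − 34969)(40100 − 26896)] = √[4241 × 13204] = 7483.1921
r = -1188 / 7483.1921 ≈ -0.159

-0.159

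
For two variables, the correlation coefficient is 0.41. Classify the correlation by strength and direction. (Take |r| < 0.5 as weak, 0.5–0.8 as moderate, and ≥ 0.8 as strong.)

weak positive

r = 0.41 > 0 so the relationship is positive.
|r| = 0.41, which falls in the weak range.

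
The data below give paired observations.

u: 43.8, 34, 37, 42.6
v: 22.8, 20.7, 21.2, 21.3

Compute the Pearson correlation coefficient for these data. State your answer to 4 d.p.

0.8033

n = 4, Σu = 157.4, Σv = 86, Σu² = 6258.2, Σv² = 1851.46, Σuv = 3394.22
nΣuv − ΣuΣv = 13576.88 − 13536.4 = 40.48
nΣu² − (Σu)² = 25032.8 − 24774.76 = 258.04; nΣv² − (Σv)² = 7405.84 − 7396 = 9.84
r = 40.48 / √(258.04 × 9.84) = 40.48 / 50.3896 ≈ 0.8033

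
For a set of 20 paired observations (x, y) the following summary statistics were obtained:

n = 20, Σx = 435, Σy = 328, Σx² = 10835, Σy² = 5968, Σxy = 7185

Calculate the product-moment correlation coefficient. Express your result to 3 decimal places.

0.057

r = (nΣxy − ΣxΣy) / √[(nΣx² − (Σx)²)(nΣy² − (Σy)²)]
Numerator: 20×7185 − 435×328 = 1020
Denominator: √[(216700 − 189225)(119360 − 107584)] = √[27475 × 11776] = 17987.3733
r = 1020 / 17987.3733 ≈ 0.057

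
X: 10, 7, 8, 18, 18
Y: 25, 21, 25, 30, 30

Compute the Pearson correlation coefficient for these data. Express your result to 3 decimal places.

n = 5, ΣX = 61, ΣY = 131, ΣX² = 861, ΣY² = 3491, ΣXY = 1677
nΣXY − ΣXΣY = 8385 − 7991 = 394
nΣX² − (ΣX)² = 4305 − 3721 = 584; nΣY² − (ΣY)² = 17455 − 17161 = 294
r = 394 / √(584 × 294) = 394 / 414.3622 ≈ 0.951

0.951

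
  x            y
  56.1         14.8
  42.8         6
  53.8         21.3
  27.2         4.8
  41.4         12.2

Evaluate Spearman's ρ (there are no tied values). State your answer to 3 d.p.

0.800

Rank x: 5, 3, 4, 1, 2
Rank y: 4, 2, 5, 1, 3
d = rank(x) − rank(y): 1, 1, -1, 0, -1; Σd² = 4
ρ = 1 − 6Σd² / [n(n²−1)] = 1 − 6×4 / (5×24) = 1 − 24/120 ≈ 0.800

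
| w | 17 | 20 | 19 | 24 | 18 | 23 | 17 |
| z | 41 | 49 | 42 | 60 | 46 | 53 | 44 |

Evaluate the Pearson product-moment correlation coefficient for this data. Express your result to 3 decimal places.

0.926

n = 7, Σw = 138, Σz = 335, Σw² = 2768, Σz² = 16307, Σwz = 6710
nΣwz − ΣwΣz = 46970 − 46230 = 740
nΣw² − (Σw)² = 19376 − 19044 = 332; nΣz² − (Σz)² = 114149 − 112225 = 1924
r = 740 / √(332 × 1924) = 740 / 799.2296 ≈ 0.926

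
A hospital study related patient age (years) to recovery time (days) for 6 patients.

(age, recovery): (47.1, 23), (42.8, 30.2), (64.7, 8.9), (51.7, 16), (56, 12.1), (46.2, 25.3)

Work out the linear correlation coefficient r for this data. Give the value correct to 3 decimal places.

-0.954

n = 6, Σx = 308.5, Σy = 115.5, Σx² = 16179.67, Σy² = 2562.75, Σxy = 5625.35
nΣxy − ΣxΣy = 33752.1 − 35631.75 = -1879.65
nΣx² − (Σx)² = 97078.02 − 95172.25 = 1905.77; nΣy² − (Σy)² = 15376.5 − 13340.25 = 2036.25
r = -1879.65 / √(1905.77 × 2036.25) = -1879.65 / 1969.9300 ≈ -0.954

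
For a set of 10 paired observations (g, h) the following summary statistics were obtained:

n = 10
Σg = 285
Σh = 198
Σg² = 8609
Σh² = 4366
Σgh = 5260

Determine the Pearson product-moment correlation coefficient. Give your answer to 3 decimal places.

-0.823

r = (nΣgh − ΣgΣh) / √[(nΣg² − (Σg)²)(nΣh² − (Σh)²)]
Numerator: 10×5260 − 285×198 = -3830
Denominator: √[(86090 − 81225)(43660 − 39204)] = √[4865 × 4456] = 4656.0112
r = -3830 / 4656.0112 ≈ -0.823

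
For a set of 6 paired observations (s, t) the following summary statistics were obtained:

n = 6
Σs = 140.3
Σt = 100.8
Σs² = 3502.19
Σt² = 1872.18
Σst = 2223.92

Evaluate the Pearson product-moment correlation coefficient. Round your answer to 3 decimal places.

r = (nΣst − ΣsΣt) / √[(nΣs² − (Σs)²)(nΣt² − (Σt)²)]
Numerator: 6×2223.92 − 140.3×100.8 = -798.72
Denominator: √[(21013.14 − 19684.09)(11233.08 − 10160.64)] = √[1329.05 × 1072.44] = 1193.8703
r = -798.72 / 1193.8703 ≈ -0.669

-0.669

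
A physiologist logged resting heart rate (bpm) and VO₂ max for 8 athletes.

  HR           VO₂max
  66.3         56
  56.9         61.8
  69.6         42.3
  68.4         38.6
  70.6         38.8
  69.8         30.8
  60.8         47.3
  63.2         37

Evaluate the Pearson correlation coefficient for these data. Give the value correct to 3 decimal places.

-0.692

n = 8, Σx = 525.6, Σy = 352.6, Σx² = 34703.3, Σy² = 16294.86, Σxy = 22916.9
nΣxy − ΣxΣy = 183335.2 − 185326.56 = -1991.36
nΣx² − (Σx)² = 277626.4 − 276255.36 = 1371.04; nΣy² − (Σy)² = 130358.88 − 124326.76 = 6032.12
r = -1991.36 / √(1371.04 × 6032.12) = -1991.36 / 2875.8091 ≈ -0.692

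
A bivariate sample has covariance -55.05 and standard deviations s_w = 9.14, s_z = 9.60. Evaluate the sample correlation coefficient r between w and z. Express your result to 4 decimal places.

-0.6274

r = Cov(w,z) / (s_w · s_z) = -55.05 / (9.14 × 9.60)
  = -55.05 / 87.7440 ≈ -0.6274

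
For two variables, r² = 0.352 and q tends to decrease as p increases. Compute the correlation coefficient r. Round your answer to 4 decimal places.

-0.5933

|r| = √0.352 = 0.5933
The association is negative, so r = −0.5933.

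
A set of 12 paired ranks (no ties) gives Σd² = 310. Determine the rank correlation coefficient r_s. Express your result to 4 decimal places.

ρ = 1 − 6Σd² / [n(n²−1)] = 1 − 6×310 / (12×143)
  = 1 − 1860/1716 = 1 − 1.08392 ≈ -0.0839

-0.0839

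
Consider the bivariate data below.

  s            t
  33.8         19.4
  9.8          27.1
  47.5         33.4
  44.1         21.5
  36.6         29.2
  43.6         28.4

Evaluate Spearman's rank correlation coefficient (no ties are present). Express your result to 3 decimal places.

0.486

Rank s: 2, 1, 6, 5, 3, 4
Rank t: 1, 3, 6, 2, 5, 4
d = rank(s) − rank(t): 1, -2, 0, 3, -2, 0; Σd² = 18
ρ = 1 − 6Σd² / [n(n²−1)] = 1 − 6×18 / (6×35) = 1 − 108/210 ≈ 0.486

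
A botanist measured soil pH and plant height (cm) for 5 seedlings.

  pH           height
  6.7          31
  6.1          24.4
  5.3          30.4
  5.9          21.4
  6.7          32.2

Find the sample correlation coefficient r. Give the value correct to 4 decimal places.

0.3367

n = 5, Σx = 30.7, Σy = 139.4, Σx² = 189.89, Σy² = 3975.32, Σxy = 859.66
nΣxy − ΣxΣy = 4298.3 − 4279.58 = 18.72
nΣx² − (Σx)² = 949.45 − 942.49 = 6.96; nΣy² − (Σy)² = 19876.6 − 19432.36 = 444.24
r = 18.72 / √(6.96 × 444.24) = 18.72 / 55.6049 ≈ 0.3367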